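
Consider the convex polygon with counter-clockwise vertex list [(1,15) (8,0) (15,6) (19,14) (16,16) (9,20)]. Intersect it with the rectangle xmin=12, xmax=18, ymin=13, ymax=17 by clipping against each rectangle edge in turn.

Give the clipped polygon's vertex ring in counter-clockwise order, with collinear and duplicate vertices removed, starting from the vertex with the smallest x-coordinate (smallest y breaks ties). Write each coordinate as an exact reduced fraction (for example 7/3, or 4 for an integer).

Clipped polygon: [(12,13) (18,13) (18,44/3) (16,16) (57/4,17) (12,17)]

1. After x ≥ 12: [(12,24/7) (15,6) (19,14) (16,16) (12,128/7)]
2. After x ≤ 18: [(12,24/7) (15,6) (18,12) (18,44/3) (16,16) (12,128/7)]
3. After y ≥ 13: [(12,13) (18,13) (18,44/3) (16,16) (12,128/7)]
4. After y ≤ 17: [(12,17) (12,13) (18,13) (18,44/3) (16,16) (57/4,17)]
5. Canonical ring: [(12,13) (18,13) (18,44/3) (16,16) (57/4,17) (12,17)]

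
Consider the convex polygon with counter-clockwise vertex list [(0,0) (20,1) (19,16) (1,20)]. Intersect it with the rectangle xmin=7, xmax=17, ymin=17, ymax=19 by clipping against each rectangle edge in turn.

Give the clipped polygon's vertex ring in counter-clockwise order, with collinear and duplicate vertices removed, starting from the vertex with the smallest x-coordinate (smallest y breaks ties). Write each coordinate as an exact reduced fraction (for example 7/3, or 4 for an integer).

1. After x ≥ 7: [(7,7/20) (20,1) (19,16) (7,56/3)]
2. After x ≤ 17: [(7,7/20) (17,17/20) (17,148/9) (7,56/3)]
3. After y ≥ 17: [(7,17) (29/2,17) (7,56/3)]
4. After y ≤ 19: [(7,17) (29/2,17) (7,56/3)]
5. Canonical ring: [(7,17) (29/2,17) (7,56/3)]

Clipped polygon: [(7,17) (29/2,17) (7,56/3)]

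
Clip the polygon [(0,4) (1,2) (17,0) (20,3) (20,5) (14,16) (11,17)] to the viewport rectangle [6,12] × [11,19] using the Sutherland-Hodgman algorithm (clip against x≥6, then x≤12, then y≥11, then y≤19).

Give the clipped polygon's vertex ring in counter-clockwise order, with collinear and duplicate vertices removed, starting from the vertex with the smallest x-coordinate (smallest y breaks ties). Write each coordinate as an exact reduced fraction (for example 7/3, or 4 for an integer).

Clipped polygon: [(6,11) (12,11) (12,50/3) (11,17) (6,122/11)]

1. After x ≥ 6: [(6,122/11) (6,11/8) (17,0) (20,3) (20,5) (14,16) (11,17)]
2. After x ≤ 12: [(6,122/11) (6,11/8) (12,5/8) (12,50/3) (11,17)]
3. After y ≥ 11: [(6,122/11) (6,11) (12,11) (12,50/3) (11,17)]
4. After y ≤ 19: [(6,122/11) (6,11) (12,11) (12,50/3) (11,17)]
5. Canonical ring: [(6,11) (12,11) (12,50/3) (11,17) (6,122/11)]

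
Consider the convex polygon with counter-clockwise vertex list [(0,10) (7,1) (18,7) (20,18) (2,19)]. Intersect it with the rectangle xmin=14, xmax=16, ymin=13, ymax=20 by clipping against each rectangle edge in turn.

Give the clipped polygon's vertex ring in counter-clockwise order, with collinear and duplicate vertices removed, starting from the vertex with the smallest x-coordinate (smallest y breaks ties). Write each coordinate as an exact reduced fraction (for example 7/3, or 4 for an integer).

Clipped polygon: [(14,13) (16,13) (16,164/9) (14,55/3)]

1. After x ≥ 14: [(14,53/11) (18,7) (20,18) (14,55/3)]
2. After x ≤ 16: [(14,53/11) (16,65/11) (16,164/9) (14,55/3)]
3. After y ≥ 13: [(14,13) (16,13) (16,164/9) (14,55/3)]
4. After y ≤ 20: [(14,13) (16,13) (16,164/9) (14,55/3)]
5. Canonical ring: [(14,13) (16,13) (16,164/9) (14,55/3)]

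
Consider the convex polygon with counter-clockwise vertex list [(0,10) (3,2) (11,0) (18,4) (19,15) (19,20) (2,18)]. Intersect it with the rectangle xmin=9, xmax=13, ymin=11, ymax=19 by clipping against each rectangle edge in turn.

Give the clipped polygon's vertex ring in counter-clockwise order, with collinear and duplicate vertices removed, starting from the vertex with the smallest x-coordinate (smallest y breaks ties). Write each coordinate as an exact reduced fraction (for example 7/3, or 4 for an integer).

Clipped polygon: [(9,11) (13,11) (13,19) (21/2,19) (9,320/17)]

1. After x ≥ 9: [(9,1/2) (11,0) (18,4) (19,15) (19,20) (9,320/17)]
2. After x ≤ 13: [(9,1/2) (11,0) (13,8/7) (13,328/17) (9,320/17)]
3. After y ≥ 11: [(9,11) (13,11) (13,328/17) (9,320/17)]
4. After y ≤ 19: [(9,11) (13,11) (13,19) (21/2,19) (9,320/17)]
5. Canonical ring: [(9,11) (13,11) (13,19) (21/2,19) (9,320/17)]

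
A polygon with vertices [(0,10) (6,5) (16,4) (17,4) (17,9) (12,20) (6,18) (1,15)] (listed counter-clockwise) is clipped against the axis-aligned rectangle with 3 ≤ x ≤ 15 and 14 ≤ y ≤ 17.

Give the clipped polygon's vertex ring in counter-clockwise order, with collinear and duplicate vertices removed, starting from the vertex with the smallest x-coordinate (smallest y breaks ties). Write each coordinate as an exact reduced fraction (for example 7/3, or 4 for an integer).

Clipped polygon: [(3,14) (162/11,14) (147/11,17) (13/3,17) (3,81/5)]

1. After x ≥ 3: [(3,15/2) (6,5) (16,4) (17,4) (17,9) (12,20) (6,18) (3,81/5)]
2. After x ≤ 15: [(3,15/2) (6,5) (15,41/10) (15,67/5) (12,20) (6,18) (3,81/5)]
3. After y ≥ 14: [(3,14) (162/11,14) (12,20) (6,18) (3,81/5)]
4. After y ≤ 17: [(3,14) (162/11,14) (147/11,17) (13/3,17) (3,81/5)]
5. Canonical ring: [(3,14) (162/11,14) (147/11,17) (13/3,17) (3,81/5)]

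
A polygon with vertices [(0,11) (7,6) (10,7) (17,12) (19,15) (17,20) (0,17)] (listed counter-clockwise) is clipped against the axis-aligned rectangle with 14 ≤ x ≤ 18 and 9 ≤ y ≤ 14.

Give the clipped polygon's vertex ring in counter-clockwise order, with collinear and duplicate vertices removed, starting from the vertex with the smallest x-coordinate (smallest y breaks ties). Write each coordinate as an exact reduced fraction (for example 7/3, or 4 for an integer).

1. After x ≥ 14: [(14,69/7) (17,12) (19,15) (17,20) (14,331/17)]
2. After x ≤ 18: [(14,69/7) (17,12) (18,27/2) (18,35/2) (17,20) (14,331/17)]
3. After y ≥ 9: [(14,69/7) (17,12) (18,27/2) (18,35/2) (17,20) (14,331/17)]
4. After y ≤ 14: [(14,14) (14,69/7) (17,12) (18,27/2) (18,14)]
5. Canonical ring: [(14,69/7) (17,12) (18,27/2) (18,14) (14,14)]

Clipped polygon: [(14,69/7) (17,12) (18,27/2) (18,14) (14,14)]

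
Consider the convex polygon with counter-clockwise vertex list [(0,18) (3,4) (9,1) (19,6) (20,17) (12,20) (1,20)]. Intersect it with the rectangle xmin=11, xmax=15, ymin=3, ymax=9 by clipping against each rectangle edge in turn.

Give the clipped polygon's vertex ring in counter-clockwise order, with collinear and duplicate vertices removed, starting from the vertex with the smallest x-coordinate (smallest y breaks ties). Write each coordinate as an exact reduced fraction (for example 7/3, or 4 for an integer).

1. After x ≥ 11: [(11,2) (19,6) (20,17) (12,20) (11,20)]
2. After x ≤ 15: [(11,2) (15,4) (15,151/8) (12,20) (11,20)]
3. After y ≥ 3: [(11,3) (13,3) (15,4) (15,151/8) (12,20) (11,20)]
4. After y ≤ 9: [(11,9) (11,3) (13,3) (15,4) (15,9)]
5. Canonical ring: [(11,3) (13,3) (15,4) (15,9) (11,9)]

Clipped polygon: [(11,3) (13,3) (15,4) (15,9) (11,9)]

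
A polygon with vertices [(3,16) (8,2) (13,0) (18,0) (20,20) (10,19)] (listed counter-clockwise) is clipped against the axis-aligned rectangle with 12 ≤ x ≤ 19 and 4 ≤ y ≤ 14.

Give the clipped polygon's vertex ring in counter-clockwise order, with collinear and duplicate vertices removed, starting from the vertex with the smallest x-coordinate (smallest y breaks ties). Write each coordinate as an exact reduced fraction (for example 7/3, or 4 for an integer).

1. After x ≥ 12: [(12,2/5) (13,0) (18,0) (20,20) (12,96/5)]
2. After x ≤ 19: [(12,2/5) (13,0) (18,0) (19,10) (19,199/10) (12,96/5)]
3. After y ≥ 4: [(12,4) (92/5,4) (19,10) (19,199/10) (12,96/5)]
4. After y ≤ 14: [(12,14) (12,4) (92/5,4) (19,10) (19,14)]
5. Canonical ring: [(12,4) (92/5,4) (19,10) (19,14) (12,14)]

Clipped polygon: [(12,4) (92/5,4) (19,10) (19,14) (12,14)]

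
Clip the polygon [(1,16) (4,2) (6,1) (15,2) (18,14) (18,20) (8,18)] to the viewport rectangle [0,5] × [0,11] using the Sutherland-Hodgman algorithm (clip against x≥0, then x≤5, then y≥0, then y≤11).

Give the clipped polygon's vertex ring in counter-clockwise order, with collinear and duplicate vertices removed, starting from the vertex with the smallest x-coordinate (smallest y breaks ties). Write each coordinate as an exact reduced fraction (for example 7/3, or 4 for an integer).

1. After x ≥ 0: [(1,16) (4,2) (6,1) (15,2) (18,14) (18,20) (8,18)]
2. After x ≤ 5: [(5,120/7) (1,16) (4,2) (5,3/2)]
3. After y ≥ 0: [(5,120/7) (1,16) (4,2) (5,3/2)]
4. After y ≤ 11: [(5,11) (29/14,11) (4,2) (5,3/2)]
5. Canonical ring: [(29/14,11) (4,2) (5,3/2) (5,11)]

Clipped polygon: [(29/14,11) (4,2) (5,3/2) (5,11)]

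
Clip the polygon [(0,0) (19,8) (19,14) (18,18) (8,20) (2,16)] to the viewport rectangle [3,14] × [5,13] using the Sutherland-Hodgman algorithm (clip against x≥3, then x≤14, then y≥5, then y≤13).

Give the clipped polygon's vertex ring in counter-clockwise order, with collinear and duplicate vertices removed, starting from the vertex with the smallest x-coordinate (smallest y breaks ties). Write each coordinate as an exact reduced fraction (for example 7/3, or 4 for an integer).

1. After x ≥ 3: [(3,24/19) (19,8) (19,14) (18,18) (8,20) (3,50/3)]
2. After x ≤ 14: [(3,24/19) (14,112/19) (14,94/5) (8,20) (3,50/3)]
3. After y ≥ 5: [(3,5) (95/8,5) (14,112/19) (14,94/5) (8,20) (3,50/3)]
4. After y ≤ 13: [(3,13) (3,5) (95/8,5) (14,112/19) (14,13)]
5. Canonical ring: [(3,5) (95/8,5) (14,112/19) (14,13) (3,13)]

Clipped polygon: [(3,5) (95/8,5) (14,112/19) (14,13) (3,13)]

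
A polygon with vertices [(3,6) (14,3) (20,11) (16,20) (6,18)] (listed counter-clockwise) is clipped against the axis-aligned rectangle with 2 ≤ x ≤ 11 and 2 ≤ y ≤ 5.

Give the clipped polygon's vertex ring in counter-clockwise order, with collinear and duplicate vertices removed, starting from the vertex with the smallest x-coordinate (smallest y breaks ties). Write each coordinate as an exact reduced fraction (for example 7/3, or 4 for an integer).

1. After x ≥ 2: [(3,6) (14,3) (20,11) (16,20) (6,18)]
2. After x ≤ 11: [(3,6) (11,42/11) (11,19) (6,18)]
3. After y ≥ 2: [(3,6) (11,42/11) (11,19) (6,18)]
4. After y ≤ 5: [(20/3,5) (11,42/11) (11,5)]
5. Canonical ring: [(20/3,5) (11,42/11) (11,5)]

Clipped polygon: [(20/3,5) (11,42/11) (11,5)]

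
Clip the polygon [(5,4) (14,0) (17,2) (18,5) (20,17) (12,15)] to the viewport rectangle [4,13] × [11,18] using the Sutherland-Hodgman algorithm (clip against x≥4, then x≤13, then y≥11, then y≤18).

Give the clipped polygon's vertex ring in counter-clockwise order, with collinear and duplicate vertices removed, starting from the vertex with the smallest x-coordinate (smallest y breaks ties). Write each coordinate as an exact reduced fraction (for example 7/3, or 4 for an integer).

Clipped polygon: [(104/11,11) (13,11) (13,61/4) (12,15)]

1. After x ≥ 4: [(5,4) (14,0) (17,2) (18,5) (20,17) (12,15)]
2. After x ≤ 13: [(5,4) (13,4/9) (13,61/4) (12,15)]
3. After y ≥ 11: [(104/11,11) (13,11) (13,61/4) (12,15)]
4. After y ≤ 18: [(104/11,11) (13,11) (13,61/4) (12,15)]
5. Canonical ring: [(104/11,11) (13,11) (13,61/4) (12,15)]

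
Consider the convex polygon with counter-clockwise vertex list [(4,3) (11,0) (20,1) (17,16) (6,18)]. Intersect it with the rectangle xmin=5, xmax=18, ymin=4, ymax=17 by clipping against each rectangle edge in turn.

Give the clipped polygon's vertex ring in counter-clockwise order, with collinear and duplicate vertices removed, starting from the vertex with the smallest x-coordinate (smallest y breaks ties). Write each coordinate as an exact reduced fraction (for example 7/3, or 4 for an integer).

1. After x ≥ 5: [(5,21/2) (5,18/7) (11,0) (20,1) (17,16) (6,18)]
2. After x ≤ 18: [(5,21/2) (5,18/7) (11,0) (18,7/9) (18,11) (17,16) (6,18)]
3. After y ≥ 4: [(5,21/2) (5,4) (18,4) (18,11) (17,16) (6,18)]
4. After y ≤ 17: [(88/15,17) (5,21/2) (5,4) (18,4) (18,11) (17,16) (23/2,17)]
5. Canonical ring: [(5,4) (18,4) (18,11) (17,16) (23/2,17) (88/15,17) (5,21/2)]

Clipped polygon: [(5,4) (18,4) (18,11) (17,16) (23/2,17) (88/15,17) (5,21/2)]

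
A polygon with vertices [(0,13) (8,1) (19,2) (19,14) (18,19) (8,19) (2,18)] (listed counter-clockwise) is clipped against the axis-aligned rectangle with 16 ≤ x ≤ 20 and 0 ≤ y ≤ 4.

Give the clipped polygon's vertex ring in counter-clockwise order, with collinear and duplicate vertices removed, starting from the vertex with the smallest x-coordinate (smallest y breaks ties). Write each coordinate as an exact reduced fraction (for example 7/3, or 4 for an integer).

1. After x ≥ 16: [(16,19/11) (19,2) (19,14) (18,19) (16,19)]
2. After x ≤ 20: [(16,19/11) (19,2) (19,14) (18,19) (16,19)]
3. After y ≥ 0: [(16,19/11) (19,2) (19,14) (18,19) (16,19)]
4. After y ≤ 4: [(16,4) (16,19/11) (19,2) (19,4)]
5. Canonical ring: [(16,19/11) (19,2) (19,4) (16,4)]

Clipped polygon: [(16,19/11) (19,2) (19,4) (16,4)]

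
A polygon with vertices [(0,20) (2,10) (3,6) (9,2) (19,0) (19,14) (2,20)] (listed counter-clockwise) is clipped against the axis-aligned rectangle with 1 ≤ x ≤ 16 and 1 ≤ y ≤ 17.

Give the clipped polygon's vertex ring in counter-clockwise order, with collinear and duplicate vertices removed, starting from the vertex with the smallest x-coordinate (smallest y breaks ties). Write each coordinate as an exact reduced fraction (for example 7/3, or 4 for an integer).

Clipped polygon: [(1,15) (2,10) (3,6) (9,2) (14,1) (16,1) (16,256/17) (21/2,17) (1,17)]

1. After x ≥ 1: [(1,20) (1,15) (2,10) (3,6) (9,2) (19,0) (19,14) (2,20)]
2. After x ≤ 16: [(1,20) (1,15) (2,10) (3,6) (9,2) (16,3/5) (16,256/17) (2,20)]
3. After y ≥ 1: [(1,20) (1,15) (2,10) (3,6) (9,2) (14,1) (16,1) (16,256/17) (2,20)]
4. After y ≤ 17: [(1,17) (1,15) (2,10) (3,6) (9,2) (14,1) (16,1) (16,256/17) (21/2,17)]
5. Canonical ring: [(1,15) (2,10) (3,6) (9,2) (14,1) (16,1) (16,256/17) (21/2,17) (1,17)]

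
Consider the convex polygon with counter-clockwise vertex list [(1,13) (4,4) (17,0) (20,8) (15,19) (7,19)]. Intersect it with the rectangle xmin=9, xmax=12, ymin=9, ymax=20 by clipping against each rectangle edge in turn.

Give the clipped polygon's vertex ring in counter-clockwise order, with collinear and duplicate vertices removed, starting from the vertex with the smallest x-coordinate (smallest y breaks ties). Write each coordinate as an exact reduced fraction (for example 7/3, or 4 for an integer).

1. After x ≥ 9: [(9,32/13) (17,0) (20,8) (15,19) (9,19)]
2. After x ≤ 12: [(9,32/13) (12,20/13) (12,19) (9,19)]
3. After y ≥ 9: [(9,9) (12,9) (12,19) (9,19)]
4. After y ≤ 20: [(9,9) (12,9) (12,19) (9,19)]
5. Canonical ring: [(9,9) (12,9) (12,19) (9,19)]

Clipped polygon: [(9,9) (12,9) (12,19) (9,19)]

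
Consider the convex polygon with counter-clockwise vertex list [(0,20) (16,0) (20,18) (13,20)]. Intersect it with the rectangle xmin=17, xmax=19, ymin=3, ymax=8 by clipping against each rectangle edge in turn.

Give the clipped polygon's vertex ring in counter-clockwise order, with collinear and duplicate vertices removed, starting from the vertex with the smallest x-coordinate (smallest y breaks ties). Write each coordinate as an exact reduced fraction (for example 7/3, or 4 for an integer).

1. After x ≥ 17: [(17,9/2) (20,18) (17,132/7)]
2. After x ≤ 19: [(17,9/2) (19,27/2) (19,128/7) (17,132/7)]
3. After y ≥ 3: [(17,9/2) (19,27/2) (19,128/7) (17,132/7)]
4. After y ≤ 8: [(17,8) (17,9/2) (160/9,8)]
5. Canonical ring: [(17,9/2) (160/9,8) (17,8)]

Clipped polygon: [(17,9/2) (160/9,8) (17,8)]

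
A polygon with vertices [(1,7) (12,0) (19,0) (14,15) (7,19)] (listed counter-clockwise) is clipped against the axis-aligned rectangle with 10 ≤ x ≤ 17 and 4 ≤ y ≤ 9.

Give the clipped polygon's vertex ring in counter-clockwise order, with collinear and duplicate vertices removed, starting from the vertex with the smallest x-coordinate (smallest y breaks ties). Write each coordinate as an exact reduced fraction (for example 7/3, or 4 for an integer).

1. After x ≥ 10: [(10,14/11) (12,0) (19,0) (14,15) (10,121/7)]
2. After x ≤ 17: [(10,14/11) (12,0) (17,0) (17,6) (14,15) (10,121/7)]
3. After y ≥ 4: [(10,4) (17,4) (17,6) (14,15) (10,121/7)]
4. After y ≤ 9: [(10,9) (10,4) (17,4) (17,6) (16,9)]
5. Canonical ring: [(10,4) (17,4) (17,6) (16,9) (10,9)]

Clipped polygon: [(10,4) (17,4) (17,6) (16,9) (10,9)]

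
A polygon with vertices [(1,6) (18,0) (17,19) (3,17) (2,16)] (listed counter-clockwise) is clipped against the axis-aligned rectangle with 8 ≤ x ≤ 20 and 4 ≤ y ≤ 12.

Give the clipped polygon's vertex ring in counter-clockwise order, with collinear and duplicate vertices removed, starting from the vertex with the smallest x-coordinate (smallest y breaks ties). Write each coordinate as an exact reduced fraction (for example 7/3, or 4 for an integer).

1. After x ≥ 8: [(8,60/17) (18,0) (17,19) (8,124/7)]
2. After x ≤ 20: [(8,60/17) (18,0) (17,19) (8,124/7)]
3. After y ≥ 4: [(8,4) (338/19,4) (17,19) (8,124/7)]
4. After y ≤ 12: [(8,12) (8,4) (338/19,4) (330/19,12)]
5. Canonical ring: [(8,4) (338/19,4) (330/19,12) (8,12)]

Clipped polygon: [(8,4) (338/19,4) (330/19,12) (8,12)]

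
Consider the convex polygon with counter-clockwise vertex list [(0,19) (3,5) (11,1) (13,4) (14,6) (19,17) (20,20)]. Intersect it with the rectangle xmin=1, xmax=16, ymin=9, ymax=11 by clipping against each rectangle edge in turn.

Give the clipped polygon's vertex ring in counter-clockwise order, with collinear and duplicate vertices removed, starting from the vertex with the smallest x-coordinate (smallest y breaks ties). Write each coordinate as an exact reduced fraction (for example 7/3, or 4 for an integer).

1. After x ≥ 1: [(1,381/20) (1,43/3) (3,5) (11,1) (13,4) (14,6) (19,17) (20,20)]
2. After x ≤ 16: [(16,99/5) (1,381/20) (1,43/3) (3,5) (11,1) (13,4) (14,6) (16,52/5)]
3. After y ≥ 9: [(16,99/5) (1,381/20) (1,43/3) (15/7,9) (169/11,9) (16,52/5)]
4. After y ≤ 11: [(16,11) (12/7,11) (15/7,9) (169/11,9) (16,52/5)]
5. Canonical ring: [(12/7,11) (15/7,9) (169/11,9) (16,52/5) (16,11)]

Clipped polygon: [(12/7,11) (15/7,9) (169/11,9) (16,52/5) (16,11)]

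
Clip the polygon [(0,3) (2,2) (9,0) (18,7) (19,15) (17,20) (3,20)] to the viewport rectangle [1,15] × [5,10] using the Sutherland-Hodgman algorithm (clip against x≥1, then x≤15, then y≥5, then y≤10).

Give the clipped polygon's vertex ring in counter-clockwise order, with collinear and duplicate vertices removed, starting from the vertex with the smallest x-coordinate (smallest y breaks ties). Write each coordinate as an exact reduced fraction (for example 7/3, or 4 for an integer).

1. After x ≥ 1: [(1,26/3) (1,5/2) (2,2) (9,0) (18,7) (19,15) (17,20) (3,20)]
2. After x ≤ 15: [(1,26/3) (1,5/2) (2,2) (9,0) (15,14/3) (15,20) (3,20)]
3. After y ≥ 5: [(1,26/3) (1,5) (15,5) (15,20) (3,20)]
4. After y ≤ 10: [(21/17,10) (1,26/3) (1,5) (15,5) (15,10)]
5. Canonical ring: [(1,5) (15,5) (15,10) (21/17,10) (1,26/3)]

Clipped polygon: [(1,5) (15,5) (15,10) (21/17,10) (1,26/3)]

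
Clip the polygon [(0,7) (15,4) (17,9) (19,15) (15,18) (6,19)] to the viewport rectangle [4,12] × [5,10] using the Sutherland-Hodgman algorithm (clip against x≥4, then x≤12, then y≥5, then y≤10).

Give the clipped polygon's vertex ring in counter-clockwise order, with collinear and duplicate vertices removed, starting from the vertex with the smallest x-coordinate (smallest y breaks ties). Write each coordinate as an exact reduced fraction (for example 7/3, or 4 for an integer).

Clipped polygon: [(4,31/5) (10,5) (12,5) (12,10) (4,10)]

1. After x ≥ 4: [(4,15) (4,31/5) (15,4) (17,9) (19,15) (15,18) (6,19)]
2. After x ≤ 12: [(4,15) (4,31/5) (12,23/5) (12,55/3) (6,19)]
3. After y ≥ 5: [(4,15) (4,31/5) (10,5) (12,5) (12,55/3) (6,19)]
4. After y ≤ 10: [(4,10) (4,31/5) (10,5) (12,5) (12,10)]
5. Canonical ring: [(4,31/5) (10,5) (12,5) (12,10) (4,10)]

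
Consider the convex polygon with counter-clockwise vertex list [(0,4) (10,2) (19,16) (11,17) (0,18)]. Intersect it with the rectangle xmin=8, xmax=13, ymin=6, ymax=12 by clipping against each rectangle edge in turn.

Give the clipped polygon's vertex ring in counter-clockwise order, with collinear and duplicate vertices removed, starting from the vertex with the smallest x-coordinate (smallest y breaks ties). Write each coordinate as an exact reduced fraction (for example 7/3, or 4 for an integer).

1. After x ≥ 8: [(8,12/5) (10,2) (19,16) (11,17) (8,190/11)]
2. After x ≤ 13: [(8,12/5) (10,2) (13,20/3) (13,67/4) (11,17) (8,190/11)]
3. After y ≥ 6: [(8,6) (88/7,6) (13,20/3) (13,67/4) (11,17) (8,190/11)]
4. After y ≤ 12: [(8,12) (8,6) (88/7,6) (13,20/3) (13,12)]
5. Canonical ring: [(8,6) (88/7,6) (13,20/3) (13,12) (8,12)]

Clipped polygon: [(8,6) (88/7,6) (13,20/3) (13,12) (8,12)]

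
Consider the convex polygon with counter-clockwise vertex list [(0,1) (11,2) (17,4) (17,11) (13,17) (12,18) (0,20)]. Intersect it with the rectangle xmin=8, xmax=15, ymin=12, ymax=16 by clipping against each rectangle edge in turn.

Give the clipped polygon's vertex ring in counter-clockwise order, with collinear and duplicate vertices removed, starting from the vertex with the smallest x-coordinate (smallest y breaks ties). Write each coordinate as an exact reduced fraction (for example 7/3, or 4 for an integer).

1. After x ≥ 8: [(8,19/11) (11,2) (17,4) (17,11) (13,17) (12,18) (8,56/3)]
2. After x ≤ 15: [(8,19/11) (11,2) (15,10/3) (15,14) (13,17) (12,18) (8,56/3)]
3. After y ≥ 12: [(8,12) (15,12) (15,14) (13,17) (12,18) (8,56/3)]
4. After y ≤ 16: [(8,16) (8,12) (15,12) (15,14) (41/3,16)]
5. Canonical ring: [(8,12) (15,12) (15,14) (41/3,16) (8,16)]

Clipped polygon: [(8,12) (15,12) (15,14) (41/3,16) (8,16)]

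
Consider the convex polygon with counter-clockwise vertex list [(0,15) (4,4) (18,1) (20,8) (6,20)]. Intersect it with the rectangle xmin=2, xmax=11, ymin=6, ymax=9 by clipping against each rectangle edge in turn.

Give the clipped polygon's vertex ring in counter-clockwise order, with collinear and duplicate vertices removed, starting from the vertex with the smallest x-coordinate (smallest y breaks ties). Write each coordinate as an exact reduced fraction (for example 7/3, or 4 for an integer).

Clipped polygon: [(24/11,9) (36/11,6) (11,6) (11,9)]

1. After x ≥ 2: [(2,50/3) (2,19/2) (4,4) (18,1) (20,8) (6,20)]
2. After x ≤ 11: [(2,50/3) (2,19/2) (4,4) (11,5/2) (11,110/7) (6,20)]
3. After y ≥ 6: [(2,50/3) (2,19/2) (36/11,6) (11,6) (11,110/7) (6,20)]
4. After y ≤ 9: [(24/11,9) (36/11,6) (11,6) (11,9)]
5. Canonical ring: [(24/11,9) (36/11,6) (11,6) (11,9)]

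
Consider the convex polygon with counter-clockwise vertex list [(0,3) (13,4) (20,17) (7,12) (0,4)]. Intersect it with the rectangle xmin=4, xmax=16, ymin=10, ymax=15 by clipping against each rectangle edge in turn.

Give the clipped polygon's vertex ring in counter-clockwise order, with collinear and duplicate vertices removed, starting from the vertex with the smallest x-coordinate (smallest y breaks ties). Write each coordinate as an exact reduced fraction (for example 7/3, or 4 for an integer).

1. After x ≥ 4: [(4,43/13) (13,4) (20,17) (7,12) (4,60/7)]
2. After x ≤ 16: [(4,43/13) (13,4) (16,67/7) (16,201/13) (7,12) (4,60/7)]
3. After y ≥ 10: [(16,10) (16,201/13) (7,12) (21/4,10)]
4. After y ≤ 15: [(16,10) (16,15) (74/5,15) (7,12) (21/4,10)]
5. Canonical ring: [(21/4,10) (16,10) (16,15) (74/5,15) (7,12)]

Clipped polygon: [(21/4,10) (16,10) (16,15) (74/5,15) (7,12)]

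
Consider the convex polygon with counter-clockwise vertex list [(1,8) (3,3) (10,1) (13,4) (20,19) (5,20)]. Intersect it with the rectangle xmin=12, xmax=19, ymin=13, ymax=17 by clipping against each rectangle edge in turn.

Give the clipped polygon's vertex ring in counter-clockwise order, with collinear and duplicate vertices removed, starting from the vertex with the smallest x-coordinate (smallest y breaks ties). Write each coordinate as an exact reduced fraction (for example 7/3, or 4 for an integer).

Clipped polygon: [(12,13) (86/5,13) (19,118/7) (19,17) (12,17)]

1. After x ≥ 12: [(12,3) (13,4) (20,19) (12,293/15)]
2. After x ≤ 19: [(12,3) (13,4) (19,118/7) (19,286/15) (12,293/15)]
3. After y ≥ 13: [(12,13) (86/5,13) (19,118/7) (19,286/15) (12,293/15)]
4. After y ≤ 17: [(12,17) (12,13) (86/5,13) (19,118/7) (19,17)]
5. Canonical ring: [(12,13) (86/5,13) (19,118/7) (19,17) (12,17)]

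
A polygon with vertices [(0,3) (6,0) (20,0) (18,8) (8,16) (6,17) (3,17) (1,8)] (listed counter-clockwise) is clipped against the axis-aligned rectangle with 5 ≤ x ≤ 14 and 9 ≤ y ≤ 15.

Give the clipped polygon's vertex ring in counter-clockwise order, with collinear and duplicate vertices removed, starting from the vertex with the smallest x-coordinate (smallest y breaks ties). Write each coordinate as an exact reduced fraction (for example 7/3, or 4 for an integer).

1. After x ≥ 5: [(5,1/2) (6,0) (20,0) (18,8) (8,16) (6,17) (5,17)]
2. After x ≤ 14: [(5,1/2) (6,0) (14,0) (14,56/5) (8,16) (6,17) (5,17)]
3. After y ≥ 9: [(5,9) (14,9) (14,56/5) (8,16) (6,17) (5,17)]
4. After y ≤ 15: [(5,15) (5,9) (14,9) (14,56/5) (37/4,15)]
5. Canonical ring: [(5,9) (14,9) (14,56/5) (37/4,15) (5,15)]

Clipped polygon: [(5,9) (14,9) (14,56/5) (37/4,15) (5,15)]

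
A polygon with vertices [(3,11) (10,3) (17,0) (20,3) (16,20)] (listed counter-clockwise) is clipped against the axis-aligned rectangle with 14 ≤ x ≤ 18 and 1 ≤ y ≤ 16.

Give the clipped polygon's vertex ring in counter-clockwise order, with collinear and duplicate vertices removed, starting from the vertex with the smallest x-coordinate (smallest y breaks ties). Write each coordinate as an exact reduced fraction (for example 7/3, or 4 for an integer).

1. After x ≥ 14: [(14,242/13) (14,9/7) (17,0) (20,3) (16,20)]
2. After x ≤ 18: [(14,242/13) (14,9/7) (17,0) (18,1) (18,23/2) (16,20)]
3. After y ≥ 1: [(14,242/13) (14,9/7) (44/3,1) (18,1) (18,1) (18,23/2) (16,20)]
4. After y ≤ 16: [(14,16) (14,9/7) (44/3,1) (18,1) (18,1) (18,23/2) (288/17,16)]
5. Canonical ring: [(14,9/7) (44/3,1) (18,1) (18,23/2) (288/17,16) (14,16)]

Clipped polygon: [(14,9/7) (44/3,1) (18,1) (18,23/2) (288/17,16) (14,16)]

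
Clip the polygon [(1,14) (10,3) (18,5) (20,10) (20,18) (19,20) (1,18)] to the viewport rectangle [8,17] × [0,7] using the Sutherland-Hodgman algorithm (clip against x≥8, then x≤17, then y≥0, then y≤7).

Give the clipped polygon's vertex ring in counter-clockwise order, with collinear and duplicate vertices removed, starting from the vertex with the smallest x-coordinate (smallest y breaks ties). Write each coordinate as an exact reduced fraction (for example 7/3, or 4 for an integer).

1. After x ≥ 8: [(8,49/9) (10,3) (18,5) (20,10) (20,18) (19,20) (8,169/9)]
2. After x ≤ 17: [(8,49/9) (10,3) (17,19/4) (17,178/9) (8,169/9)]
3. After y ≥ 0: [(8,49/9) (10,3) (17,19/4) (17,178/9) (8,169/9)]
4. After y ≤ 7: [(8,7) (8,49/9) (10,3) (17,19/4) (17,7)]
5. Canonical ring: [(8,49/9) (10,3) (17,19/4) (17,7) (8,7)]

Clipped polygon: [(8,49/9) (10,3) (17,19/4) (17,7) (8,7)]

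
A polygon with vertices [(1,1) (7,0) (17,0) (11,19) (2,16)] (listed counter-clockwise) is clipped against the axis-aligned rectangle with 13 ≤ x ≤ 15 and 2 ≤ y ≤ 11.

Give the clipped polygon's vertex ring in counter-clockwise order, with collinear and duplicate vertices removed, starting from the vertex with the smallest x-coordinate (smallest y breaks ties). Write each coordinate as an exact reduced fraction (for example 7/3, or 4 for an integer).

1. After x ≥ 13: [(13,0) (17,0) (13,38/3)]
2. After x ≤ 15: [(13,0) (15,0) (15,19/3) (13,38/3)]
3. After y ≥ 2: [(13,2) (15,2) (15,19/3) (13,38/3)]
4. After y ≤ 11: [(13,11) (13,2) (15,2) (15,19/3) (257/19,11)]
5. Canonical ring: [(13,2) (15,2) (15,19/3) (257/19,11) (13,11)]

Clipped polygon: [(13,2) (15,2) (15,19/3) (257/19,11) (13,11)]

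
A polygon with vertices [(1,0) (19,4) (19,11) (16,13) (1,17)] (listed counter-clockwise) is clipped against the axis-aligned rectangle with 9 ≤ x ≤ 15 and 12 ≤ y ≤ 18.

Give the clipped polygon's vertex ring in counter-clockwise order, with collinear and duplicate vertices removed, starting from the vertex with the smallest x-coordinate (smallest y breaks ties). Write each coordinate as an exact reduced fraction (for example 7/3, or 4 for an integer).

1. After x ≥ 9: [(9,16/9) (19,4) (19,11) (16,13) (9,223/15)]
2. After x ≤ 15: [(9,16/9) (15,28/9) (15,199/15) (9,223/15)]
3. After y ≥ 12: [(9,12) (15,12) (15,199/15) (9,223/15)]
4. After y ≤ 18: [(9,12) (15,12) (15,199/15) (9,223/15)]
5. Canonical ring: [(9,12) (15,12) (15,199/15) (9,223/15)]

Clipped polygon: [(9,12) (15,12) (15,199/15) (9,223/15)]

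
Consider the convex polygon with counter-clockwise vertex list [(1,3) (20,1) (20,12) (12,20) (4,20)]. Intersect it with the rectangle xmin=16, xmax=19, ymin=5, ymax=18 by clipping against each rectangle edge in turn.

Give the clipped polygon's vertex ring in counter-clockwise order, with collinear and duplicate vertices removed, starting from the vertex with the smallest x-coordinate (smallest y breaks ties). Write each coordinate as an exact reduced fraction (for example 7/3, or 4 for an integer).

1. After x ≥ 16: [(16,27/19) (20,1) (20,12) (16,16)]
2. After x ≤ 19: [(16,27/19) (19,21/19) (19,13) (16,16)]
3. After y ≥ 5: [(16,5) (19,5) (19,13) (16,16)]
4. After y ≤ 18: [(16,5) (19,5) (19,13) (16,16)]
5. Canonical ring: [(16,5) (19,5) (19,13) (16,16)]

Clipped polygon: [(16,5) (19,5) (19,13) (16,16)]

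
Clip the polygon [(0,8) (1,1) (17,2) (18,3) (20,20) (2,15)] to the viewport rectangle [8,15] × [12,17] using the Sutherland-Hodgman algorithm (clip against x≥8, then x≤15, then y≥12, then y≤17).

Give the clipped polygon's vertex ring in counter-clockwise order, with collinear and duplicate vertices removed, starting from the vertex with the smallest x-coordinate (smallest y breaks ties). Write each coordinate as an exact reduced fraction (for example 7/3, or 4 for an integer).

1. After x ≥ 8: [(8,23/16) (17,2) (18,3) (20,20) (8,50/3)]
2. After x ≤ 15: [(8,23/16) (15,15/8) (15,335/18) (8,50/3)]
3. After y ≥ 12: [(8,12) (15,12) (15,335/18) (8,50/3)]
4. After y ≤ 17: [(8,12) (15,12) (15,17) (46/5,17) (8,50/3)]
5. Canonical ring: [(8,12) (15,12) (15,17) (46/5,17) (8,50/3)]

Clipped polygon: [(8,12) (15,12) (15,17) (46/5,17) (8,50/3)]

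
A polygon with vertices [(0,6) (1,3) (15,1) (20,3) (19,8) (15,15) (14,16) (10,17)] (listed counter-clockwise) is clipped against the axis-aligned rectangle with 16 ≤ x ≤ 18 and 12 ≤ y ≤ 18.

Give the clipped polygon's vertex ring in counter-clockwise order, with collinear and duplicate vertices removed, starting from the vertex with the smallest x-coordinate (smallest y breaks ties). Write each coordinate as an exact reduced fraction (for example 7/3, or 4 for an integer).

1. After x ≥ 16: [(16,7/5) (20,3) (19,8) (16,53/4)]
2. After x ≤ 18: [(16,7/5) (18,11/5) (18,39/4) (16,53/4)]
3. After y ≥ 12: [(16,12) (117/7,12) (16,53/4)]
4. After y ≤ 18: [(16,12) (117/7,12) (16,53/4)]
5. Canonical ring: [(16,12) (117/7,12) (16,53/4)]

Clipped polygon: [(16,12) (117/7,12) (16,53/4)]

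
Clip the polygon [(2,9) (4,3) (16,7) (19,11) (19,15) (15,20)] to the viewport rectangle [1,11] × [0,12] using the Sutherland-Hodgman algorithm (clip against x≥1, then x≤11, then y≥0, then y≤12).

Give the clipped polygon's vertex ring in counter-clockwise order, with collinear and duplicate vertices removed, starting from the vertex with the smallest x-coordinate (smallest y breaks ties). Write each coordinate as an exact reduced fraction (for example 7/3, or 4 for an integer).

Clipped polygon: [(2,9) (4,3) (11,16/3) (11,12) (61/11,12)]

1. After x ≥ 1: [(2,9) (4,3) (16,7) (19,11) (19,15) (15,20)]
2. After x ≤ 11: [(11,216/13) (2,9) (4,3) (11,16/3)]
3. After y ≥ 0: [(11,216/13) (2,9) (4,3) (11,16/3)]
4. After y ≤ 12: [(11,12) (61/11,12) (2,9) (4,3) (11,16/3)]
5. Canonical ring: [(2,9) (4,3) (11,16/3) (11,12) (61/11,12)]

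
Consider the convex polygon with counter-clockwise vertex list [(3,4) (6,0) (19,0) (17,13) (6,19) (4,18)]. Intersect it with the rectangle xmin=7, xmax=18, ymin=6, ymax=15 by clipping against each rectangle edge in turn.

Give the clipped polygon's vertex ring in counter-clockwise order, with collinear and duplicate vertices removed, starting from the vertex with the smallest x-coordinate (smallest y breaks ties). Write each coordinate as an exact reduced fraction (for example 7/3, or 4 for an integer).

Clipped polygon: [(7,6) (18,6) (18,13/2) (17,13) (40/3,15) (7,15)]

1. After x ≥ 7: [(7,0) (19,0) (17,13) (7,203/11)]
2. After x ≤ 18: [(7,0) (18,0) (18,13/2) (17,13) (7,203/11)]
3. After y ≥ 6: [(7,6) (18,6) (18,13/2) (17,13) (7,203/11)]
4. After y ≤ 15: [(7,15) (7,6) (18,6) (18,13/2) (17,13) (40/3,15)]
5. Canonical ring: [(7,6) (18,6) (18,13/2) (17,13) (40/3,15) (7,15)]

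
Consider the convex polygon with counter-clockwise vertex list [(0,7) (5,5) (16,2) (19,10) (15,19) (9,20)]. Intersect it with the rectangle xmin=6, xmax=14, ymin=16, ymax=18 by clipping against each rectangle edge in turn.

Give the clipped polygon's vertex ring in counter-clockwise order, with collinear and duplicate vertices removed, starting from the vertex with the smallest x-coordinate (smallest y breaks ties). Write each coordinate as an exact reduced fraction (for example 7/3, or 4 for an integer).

Clipped polygon: [(81/13,16) (14,16) (14,18) (99/13,18)]

1. After x ≥ 6: [(6,47/3) (6,52/11) (16,2) (19,10) (15,19) (9,20)]
2. After x ≤ 14: [(6,47/3) (6,52/11) (14,28/11) (14,115/6) (9,20)]
3. After y ≥ 16: [(81/13,16) (14,16) (14,115/6) (9,20)]
4. After y ≤ 18: [(99/13,18) (81/13,16) (14,16) (14,18)]
5. Canonical ring: [(81/13,16) (14,16) (14,18) (99/13,18)]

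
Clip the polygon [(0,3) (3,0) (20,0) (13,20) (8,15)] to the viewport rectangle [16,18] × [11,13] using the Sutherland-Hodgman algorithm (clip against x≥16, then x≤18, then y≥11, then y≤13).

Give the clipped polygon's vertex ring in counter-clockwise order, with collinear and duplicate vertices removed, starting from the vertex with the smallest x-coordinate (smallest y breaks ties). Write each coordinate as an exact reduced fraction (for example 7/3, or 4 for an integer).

1. After x ≥ 16: [(16,0) (20,0) (16,80/7)]
2. After x ≤ 18: [(16,0) (18,0) (18,40/7) (16,80/7)]
3. After y ≥ 11: [(16,11) (323/20,11) (16,80/7)]
4. After y ≤ 13: [(16,11) (323/20,11) (16,80/7)]
5. Canonical ring: [(16,11) (323/20,11) (16,80/7)]

Clipped polygon: [(16,11) (323/20,11) (16,80/7)]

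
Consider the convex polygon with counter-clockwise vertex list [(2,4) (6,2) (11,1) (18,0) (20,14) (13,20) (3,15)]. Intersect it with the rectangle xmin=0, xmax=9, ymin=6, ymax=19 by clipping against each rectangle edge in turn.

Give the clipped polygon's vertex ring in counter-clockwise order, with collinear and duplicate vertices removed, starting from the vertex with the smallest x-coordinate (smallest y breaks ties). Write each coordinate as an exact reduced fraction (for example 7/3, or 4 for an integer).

1. After x ≥ 0: [(2,4) (6,2) (11,1) (18,0) (20,14) (13,20) (3,15)]
2. After x ≤ 9: [(2,4) (6,2) (9,7/5) (9,18) (3,15)]
3. After y ≥ 6: [(24/11,6) (9,6) (9,18) (3,15)]
4. After y ≤ 19: [(24/11,6) (9,6) (9,18) (3,15)]
5. Canonical ring: [(24/11,6) (9,6) (9,18) (3,15)]

Clipped polygon: [(24/11,6) (9,6) (9,18) (3,15)]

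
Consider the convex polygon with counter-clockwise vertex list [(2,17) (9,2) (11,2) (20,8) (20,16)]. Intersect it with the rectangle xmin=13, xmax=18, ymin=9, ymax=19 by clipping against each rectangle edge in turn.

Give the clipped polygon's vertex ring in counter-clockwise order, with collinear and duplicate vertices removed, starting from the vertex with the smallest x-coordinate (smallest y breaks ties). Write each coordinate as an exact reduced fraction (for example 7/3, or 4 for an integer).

1. After x ≥ 13: [(13,295/18) (13,10/3) (20,8) (20,16)]
2. After x ≤ 18: [(18,145/9) (13,295/18) (13,10/3) (18,20/3)]
3. After y ≥ 9: [(18,9) (18,145/9) (13,295/18) (13,9)]
4. After y ≤ 19: [(18,9) (18,145/9) (13,295/18) (13,9)]
5. Canonical ring: [(13,9) (18,9) (18,145/9) (13,295/18)]

Clipped polygon: [(13,9) (18,9) (18,145/9) (13,295/18)]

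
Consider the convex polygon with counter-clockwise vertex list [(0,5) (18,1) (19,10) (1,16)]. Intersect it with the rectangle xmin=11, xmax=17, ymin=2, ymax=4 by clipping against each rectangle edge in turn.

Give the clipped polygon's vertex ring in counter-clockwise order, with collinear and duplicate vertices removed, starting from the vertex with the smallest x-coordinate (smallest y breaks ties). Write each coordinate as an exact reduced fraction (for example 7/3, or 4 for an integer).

Clipped polygon: [(11,23/9) (27/2,2) (17,2) (17,4) (11,4)]

1. After x ≥ 11: [(11,23/9) (18,1) (19,10) (11,38/3)]
2. After x ≤ 17: [(11,23/9) (17,11/9) (17,32/3) (11,38/3)]
3. After y ≥ 2: [(11,23/9) (27/2,2) (17,2) (17,32/3) (11,38/3)]
4. After y ≤ 4: [(11,4) (11,23/9) (27/2,2) (17,2) (17,4)]
5. Canonical ring: [(11,23/9) (27/2,2) (17,2) (17,4) (11,4)]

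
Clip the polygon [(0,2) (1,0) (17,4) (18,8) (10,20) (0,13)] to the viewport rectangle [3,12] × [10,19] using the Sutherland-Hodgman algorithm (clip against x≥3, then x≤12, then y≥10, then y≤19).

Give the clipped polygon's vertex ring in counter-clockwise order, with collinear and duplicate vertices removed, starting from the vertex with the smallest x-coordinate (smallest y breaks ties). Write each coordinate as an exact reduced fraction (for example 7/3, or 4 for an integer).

1. After x ≥ 3: [(3,1/2) (17,4) (18,8) (10,20) (3,151/10)]
2. After x ≤ 12: [(3,1/2) (12,11/4) (12,17) (10,20) (3,151/10)]
3. After y ≥ 10: [(3,10) (12,10) (12,17) (10,20) (3,151/10)]
4. After y ≤ 19: [(3,10) (12,10) (12,17) (32/3,19) (60/7,19) (3,151/10)]
5. Canonical ring: [(3,10) (12,10) (12,17) (32/3,19) (60/7,19) (3,151/10)]

Clipped polygon: [(3,10) (12,10) (12,17) (32/3,19) (60/7,19) (3,151/10)]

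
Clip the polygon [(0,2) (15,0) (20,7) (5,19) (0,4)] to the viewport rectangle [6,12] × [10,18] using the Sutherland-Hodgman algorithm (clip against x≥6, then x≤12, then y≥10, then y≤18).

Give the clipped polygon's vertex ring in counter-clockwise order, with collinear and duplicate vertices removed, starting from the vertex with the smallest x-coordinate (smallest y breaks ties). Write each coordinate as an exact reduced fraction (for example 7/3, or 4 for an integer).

Clipped polygon: [(6,10) (12,10) (12,67/5) (25/4,18) (6,18)]

1. After x ≥ 6: [(6,6/5) (15,0) (20,7) (6,91/5)]
2. After x ≤ 12: [(6,6/5) (12,2/5) (12,67/5) (6,91/5)]
3. After y ≥ 10: [(6,10) (12,10) (12,67/5) (6,91/5)]
4. After y ≤ 18: [(6,18) (6,10) (12,10) (12,67/5) (25/4,18)]
5. Canonical ring: [(6,10) (12,10) (12,67/5) (25/4,18) (6,18)]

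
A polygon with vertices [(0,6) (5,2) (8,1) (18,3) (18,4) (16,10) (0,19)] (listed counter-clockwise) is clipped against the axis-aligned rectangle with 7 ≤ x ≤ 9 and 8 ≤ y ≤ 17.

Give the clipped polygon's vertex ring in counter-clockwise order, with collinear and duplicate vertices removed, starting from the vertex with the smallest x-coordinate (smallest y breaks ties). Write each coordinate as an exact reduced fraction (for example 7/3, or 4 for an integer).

1. After x ≥ 7: [(7,4/3) (8,1) (18,3) (18,4) (16,10) (7,241/16)]
2. After x ≤ 9: [(7,4/3) (8,1) (9,6/5) (9,223/16) (7,241/16)]
3. After y ≥ 8: [(7,8) (9,8) (9,223/16) (7,241/16)]
4. After y ≤ 17: [(7,8) (9,8) (9,223/16) (7,241/16)]
5. Canonical ring: [(7,8) (9,8) (9,223/16) (7,241/16)]

Clipped polygon: [(7,8) (9,8) (9,223/16) (7,241/16)]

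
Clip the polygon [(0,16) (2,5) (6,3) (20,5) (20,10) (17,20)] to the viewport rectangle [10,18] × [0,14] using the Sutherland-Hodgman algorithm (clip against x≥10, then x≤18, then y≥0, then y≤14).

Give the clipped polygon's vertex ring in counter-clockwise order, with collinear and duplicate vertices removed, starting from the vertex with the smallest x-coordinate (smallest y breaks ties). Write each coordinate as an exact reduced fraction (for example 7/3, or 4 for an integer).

Clipped polygon: [(10,25/7) (18,33/7) (18,14) (10,14)]

1. After x ≥ 10: [(10,312/17) (10,25/7) (20,5) (20,10) (17,20)]
2. After x ≤ 18: [(10,312/17) (10,25/7) (18,33/7) (18,50/3) (17,20)]
3. After y ≥ 0: [(10,312/17) (10,25/7) (18,33/7) (18,50/3) (17,20)]
4. After y ≤ 14: [(10,14) (10,25/7) (18,33/7) (18,14)]
5. Canonical ring: [(10,25/7) (18,33/7) (18,14) (10,14)]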